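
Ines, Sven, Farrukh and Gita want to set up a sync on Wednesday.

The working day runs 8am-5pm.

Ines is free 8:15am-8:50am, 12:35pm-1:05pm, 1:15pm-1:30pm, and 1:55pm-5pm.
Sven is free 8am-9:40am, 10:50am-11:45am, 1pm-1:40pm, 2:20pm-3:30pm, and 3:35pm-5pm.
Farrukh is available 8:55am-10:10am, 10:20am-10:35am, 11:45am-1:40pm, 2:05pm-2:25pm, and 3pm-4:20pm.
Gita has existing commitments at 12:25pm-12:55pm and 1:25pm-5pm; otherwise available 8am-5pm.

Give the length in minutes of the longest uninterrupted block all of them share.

Gita free within 08:00–17:00: 08:00–12:25, 12:55–13:25.
Ines ∩ Sven: 08:15–08:50, 13:00–13:05, 13:15–13:30, 14:20–15:30, 15:35–17:00.
Ines ∩ Sven ∩ Farrukh: 13:00–13:05, 13:15–13:30, 14:20–14:25, 15:00–15:30, 15:35–16:20.
Ines ∩ Sven ∩ Farrukh ∩ Gita: 13:00–13:05, 13:15–13:25.
Common window lengths: 5, 10 min; longest is 10.

10 minutes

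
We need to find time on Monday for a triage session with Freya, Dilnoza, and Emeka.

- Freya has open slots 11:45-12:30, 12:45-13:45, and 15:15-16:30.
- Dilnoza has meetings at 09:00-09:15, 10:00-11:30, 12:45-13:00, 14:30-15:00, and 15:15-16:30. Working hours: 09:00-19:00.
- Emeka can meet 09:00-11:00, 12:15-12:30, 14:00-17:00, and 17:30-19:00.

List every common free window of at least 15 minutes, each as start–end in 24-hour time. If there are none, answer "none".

12:15–12:30

Dilnoza free within 09:00–19:00: 09:15–10:00, 11:30–12:45, 13:00–14:30, 15:00–15:15, 16:30–19:00.
Freya ∩ Dilnoza: 11:45–12:30, 13:00–13:45.
Freya ∩ Dilnoza ∩ Emeka: 12:15–12:30.
Windows ≥ 15 min: 12:15–12:30.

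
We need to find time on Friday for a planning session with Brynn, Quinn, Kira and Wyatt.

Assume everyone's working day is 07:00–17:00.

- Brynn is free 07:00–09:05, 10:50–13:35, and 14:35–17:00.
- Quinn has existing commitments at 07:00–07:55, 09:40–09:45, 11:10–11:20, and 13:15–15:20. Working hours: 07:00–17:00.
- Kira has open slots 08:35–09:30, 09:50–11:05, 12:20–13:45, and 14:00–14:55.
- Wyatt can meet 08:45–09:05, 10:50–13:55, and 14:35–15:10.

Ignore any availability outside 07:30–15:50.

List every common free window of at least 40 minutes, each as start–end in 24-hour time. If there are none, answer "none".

Quinn free within 07:00–17:00: 07:55–09:40, 09:45–11:10, 11:20–13:15, 15:20–17:00.
Brynn ∩ Quinn: 07:55–09:05, 10:50–11:10, 11:20–13:15, 15:20–17:00.
Brynn ∩ Quinn ∩ Kira: 08:35–09:05, 10:50–11:05, 12:20–13:15.
Brynn ∩ Quinn ∩ Kira ∩ Wyatt: 08:45–09:05, 10:50–11:05, 12:20–13:15.
Restricted to 07:30–15:50: 08:45–09:05, 10:50–11:05, 12:20–13:15.
Windows ≥ 40 min: 12:20–13:15.

12:20–13:15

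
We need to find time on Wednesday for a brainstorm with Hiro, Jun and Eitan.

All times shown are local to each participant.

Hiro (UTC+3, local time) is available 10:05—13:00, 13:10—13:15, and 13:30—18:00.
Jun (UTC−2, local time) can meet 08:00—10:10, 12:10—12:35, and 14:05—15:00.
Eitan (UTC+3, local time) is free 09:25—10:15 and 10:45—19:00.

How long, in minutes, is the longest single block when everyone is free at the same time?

Hiro → UTC: 07:05–10:00, 10:10–10:15, 10:30–15:00.
Jun → UTC: 10:00–12:10, 14:10–14:35, 16:05–17:00.
Eitan → UTC: 06:25–07:15, 07:45–16:00.
Hiro ∩ Jun: 10:10–10:15, 10:30–12:10, 14:10–14:35.
Hiro ∩ Jun ∩ Eitan: 10:10–10:15, 10:30–12:10, 14:10–14:35.
Common window lengths: 5, 100, 25 min; longest is 100.

100 minutes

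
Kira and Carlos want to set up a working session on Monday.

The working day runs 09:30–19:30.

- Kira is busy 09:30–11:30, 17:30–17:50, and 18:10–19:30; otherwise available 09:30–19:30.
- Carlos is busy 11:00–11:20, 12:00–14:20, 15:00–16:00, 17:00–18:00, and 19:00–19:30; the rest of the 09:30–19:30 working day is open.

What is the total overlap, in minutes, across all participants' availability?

140 minutes

Kira free within 09:30–19:30: 11:30–17:30, 17:50–18:10.
Carlos free within 09:30–19:30: 09:30–11:00, 11:20–12:00, 14:20–15:00, 16:00–17:00, 18:00–19:00.
Kira ∩ Carlos: 11:30–12:00, 14:20–15:00, 16:00–17:00, 18:00–18:10.
Total common minutes: 30 + 40 + 60 + 10 = 140.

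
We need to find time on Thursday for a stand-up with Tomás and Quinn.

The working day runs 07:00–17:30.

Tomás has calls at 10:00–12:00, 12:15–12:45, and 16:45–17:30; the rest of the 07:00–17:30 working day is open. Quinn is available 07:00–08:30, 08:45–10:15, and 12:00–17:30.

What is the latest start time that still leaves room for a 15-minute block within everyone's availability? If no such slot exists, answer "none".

16:30

Tomás free within 07:00–17:30: 07:00–10:00, 12:00–12:15, 12:45–16:45.
Tomás ∩ Quinn: 07:00–08:30, 08:45–10:00, 12:00–12:15, 12:45–16:45.
Windows ≥ 15 min: 07:00–08:30, 08:45–10:00, 12:00–12:15, 12:45–16:45.
Latest start in the last window 12:45–16:45 is 16:45 − 15 min = 16:30.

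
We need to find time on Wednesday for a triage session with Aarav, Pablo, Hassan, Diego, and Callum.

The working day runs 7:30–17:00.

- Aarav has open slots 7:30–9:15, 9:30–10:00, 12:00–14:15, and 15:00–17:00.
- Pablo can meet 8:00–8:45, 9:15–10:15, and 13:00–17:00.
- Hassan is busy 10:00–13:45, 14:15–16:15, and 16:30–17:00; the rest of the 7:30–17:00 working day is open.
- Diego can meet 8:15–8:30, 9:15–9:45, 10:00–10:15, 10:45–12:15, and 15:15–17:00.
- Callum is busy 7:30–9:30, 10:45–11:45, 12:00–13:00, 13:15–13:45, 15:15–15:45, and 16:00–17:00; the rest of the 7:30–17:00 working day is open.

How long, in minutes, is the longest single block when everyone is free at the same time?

15 minutes

Hassan free within 07:30–17:00: 07:30–10:00, 13:45–14:15, 16:15–16:30.
Callum free within 07:30–17:00: 09:30–10:45, 11:45–12:00, 13:00–13:15, 13:45–15:15, 15:45–16:00.
Aarav ∩ Pablo: 08:00–08:45, 09:30–10:00, 13:00–14:15, 15:00–17:00.
Aarav ∩ Pablo ∩ Hassan: 08:00–08:45, 09:30–10:00, 13:45–14:15, 16:15–16:30.
Aarav ∩ Pablo ∩ Hassan ∩ Diego: 08:15–08:30, 09:30–09:45, 16:15–16:30.
Aarav ∩ Pablo ∩ Hassan ∩ Diego ∩ Callum: 09:30–09:45.
Single common window of 15 minutes.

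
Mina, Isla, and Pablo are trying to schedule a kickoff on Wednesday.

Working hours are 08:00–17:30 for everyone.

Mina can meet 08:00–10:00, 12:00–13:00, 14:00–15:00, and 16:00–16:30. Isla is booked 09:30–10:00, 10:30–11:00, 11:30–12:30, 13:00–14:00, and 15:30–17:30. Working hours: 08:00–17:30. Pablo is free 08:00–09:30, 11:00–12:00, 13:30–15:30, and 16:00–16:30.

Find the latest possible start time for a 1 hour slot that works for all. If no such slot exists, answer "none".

14:00

Isla free within 08:00–17:30: 08:00–09:30, 10:00–10:30, 11:00–11:30, 12:30–13:00, 14:00–15:30.
Mina ∩ Isla: 08:00–09:30, 12:30–13:00, 14:00–15:00.
Mina ∩ Isla ∩ Pablo: 08:00–09:30, 14:00–15:00.
Windows ≥ 60 min: 08:00–09:30, 14:00–15:00.
Latest start in the last window 14:00–15:00 is 15:00 − 60 min = 14:00.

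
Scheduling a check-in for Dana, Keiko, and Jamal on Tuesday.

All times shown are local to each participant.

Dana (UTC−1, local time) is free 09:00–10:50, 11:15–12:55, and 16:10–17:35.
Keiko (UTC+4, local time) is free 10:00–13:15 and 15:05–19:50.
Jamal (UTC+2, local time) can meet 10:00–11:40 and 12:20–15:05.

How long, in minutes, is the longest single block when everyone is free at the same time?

50 minutes

Dana → UTC: 10:00–11:50, 12:15–13:55, 17:10–18:35.
Keiko → UTC: 06:00–09:15, 11:05–15:50.
Jamal → UTC: 08:00–09:40, 10:20–13:05.
Dana ∩ Keiko: 11:05–11:50, 12:15–13:55.
Dana ∩ Keiko ∩ Jamal: 11:05–11:50, 12:15–13:05.
Common window lengths: 45, 50 min; longest is 50.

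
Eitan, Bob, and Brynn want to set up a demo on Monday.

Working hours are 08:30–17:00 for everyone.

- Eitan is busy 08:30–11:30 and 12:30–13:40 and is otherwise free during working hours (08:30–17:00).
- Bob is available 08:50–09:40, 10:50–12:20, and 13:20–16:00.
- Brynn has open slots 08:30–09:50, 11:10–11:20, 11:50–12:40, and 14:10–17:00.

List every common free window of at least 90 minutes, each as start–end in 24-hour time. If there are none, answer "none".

Eitan free within 08:30–17:00: 11:30–12:30, 13:40–17:00.
Eitan ∩ Bob: 11:30–12:20, 13:40–16:00.
Eitan ∩ Bob ∩ Brynn: 11:50–12:20, 14:10–16:00.
Windows ≥ 90 min: 14:10–16:00.

14:10–16:00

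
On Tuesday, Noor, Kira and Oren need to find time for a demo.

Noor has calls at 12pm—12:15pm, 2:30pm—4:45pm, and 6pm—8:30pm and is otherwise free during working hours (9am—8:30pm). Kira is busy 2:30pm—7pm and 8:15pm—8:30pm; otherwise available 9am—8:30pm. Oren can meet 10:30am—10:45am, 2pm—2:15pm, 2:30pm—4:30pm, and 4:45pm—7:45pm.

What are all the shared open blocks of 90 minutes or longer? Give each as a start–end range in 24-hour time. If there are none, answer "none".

none

Noor free within 09:00–20:30: 09:00–12:00, 12:15–14:30, 16:45–18:00.
Kira free within 09:00–20:30: 09:00–14:30, 19:00–20:15.
Noor ∩ Kira: 09:00–12:00, 12:15–14:30.
Noor ∩ Kira ∩ Oren: 10:30–10:45, 14:00–14:15.
Windows ≥ 90 min: (none).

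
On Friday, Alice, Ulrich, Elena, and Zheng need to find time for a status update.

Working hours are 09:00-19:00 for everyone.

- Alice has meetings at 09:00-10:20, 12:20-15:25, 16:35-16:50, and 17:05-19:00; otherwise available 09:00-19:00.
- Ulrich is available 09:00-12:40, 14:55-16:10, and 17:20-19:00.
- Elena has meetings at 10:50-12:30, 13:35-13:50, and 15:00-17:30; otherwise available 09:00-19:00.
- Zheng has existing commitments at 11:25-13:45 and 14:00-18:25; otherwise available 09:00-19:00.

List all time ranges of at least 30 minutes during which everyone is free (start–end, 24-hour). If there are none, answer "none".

Alice free within 09:00–19:00: 10:20–12:20, 15:25–16:35, 16:50–17:05.
Elena free within 09:00–19:00: 09:00–10:50, 12:30–13:35, 13:50–15:00, 17:30–19:00.
Zheng free within 09:00–19:00: 09:00–11:25, 13:45–14:00, 18:25–19:00.
Alice ∩ Ulrich: 10:20–12:20, 15:25–16:10.
Alice ∩ Ulrich ∩ Elena: 10:20–10:50.
Alice ∩ Ulrich ∩ Elena ∩ Zheng: 10:20–10:50.
Windows ≥ 30 min: 10:20–10:50.

10:20–10:50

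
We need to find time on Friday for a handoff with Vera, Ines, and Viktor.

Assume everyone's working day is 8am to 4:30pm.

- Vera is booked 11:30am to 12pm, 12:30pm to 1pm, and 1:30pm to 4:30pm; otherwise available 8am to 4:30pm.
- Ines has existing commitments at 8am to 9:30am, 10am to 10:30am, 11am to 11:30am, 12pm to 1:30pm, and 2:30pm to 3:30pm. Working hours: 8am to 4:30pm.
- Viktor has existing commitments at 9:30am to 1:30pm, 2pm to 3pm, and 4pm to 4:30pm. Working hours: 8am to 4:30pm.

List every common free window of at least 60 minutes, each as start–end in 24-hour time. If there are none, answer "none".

none

Vera free within 08:00–16:30: 08:00–11:30, 12:00–12:30, 13:00–13:30.
Ines free within 08:00–16:30: 09:30–10:00, 10:30–11:00, 11:30–12:00, 13:30–14:30, 15:30–16:30.
Viktor free within 08:00–16:30: 08:00–09:30, 13:30–14:00, 15:00–16:00.
Vera ∩ Ines: 09:30–10:00, 10:30–11:00.
Vera ∩ Ines ∩ Viktor: (none).
Windows ≥ 60 min: (none).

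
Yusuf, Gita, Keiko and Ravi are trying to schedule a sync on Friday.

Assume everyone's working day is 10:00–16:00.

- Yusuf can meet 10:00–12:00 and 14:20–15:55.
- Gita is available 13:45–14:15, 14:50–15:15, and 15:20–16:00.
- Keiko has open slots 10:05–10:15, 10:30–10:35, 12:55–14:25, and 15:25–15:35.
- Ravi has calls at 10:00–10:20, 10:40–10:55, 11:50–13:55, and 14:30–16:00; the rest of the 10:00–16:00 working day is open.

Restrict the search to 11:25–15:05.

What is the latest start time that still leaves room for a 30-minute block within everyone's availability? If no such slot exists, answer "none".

none

Ravi free within 10:00–16:00: 10:20–10:40, 10:55–11:50, 13:55–14:30.
Yusuf ∩ Gita: 14:50–15:15, 15:20–15:55.
Yusuf ∩ Gita ∩ Keiko: 15:25–15:35.
Yusuf ∩ Gita ∩ Keiko ∩ Ravi: (none).
Restricted to 11:25–15:05: (none).
Windows ≥ 30 min: (none).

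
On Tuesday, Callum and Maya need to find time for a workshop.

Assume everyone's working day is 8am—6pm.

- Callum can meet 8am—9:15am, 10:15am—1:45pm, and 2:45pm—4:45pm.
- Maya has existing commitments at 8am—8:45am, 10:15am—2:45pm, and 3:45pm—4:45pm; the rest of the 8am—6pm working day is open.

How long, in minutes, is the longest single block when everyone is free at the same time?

Maya free within 08:00–18:00: 08:45–10:15, 14:45–15:45, 16:45–18:00.
Callum ∩ Maya: 08:45–09:15, 14:45–15:45.
Common window lengths: 30, 60 min; longest is 60.

60 minutes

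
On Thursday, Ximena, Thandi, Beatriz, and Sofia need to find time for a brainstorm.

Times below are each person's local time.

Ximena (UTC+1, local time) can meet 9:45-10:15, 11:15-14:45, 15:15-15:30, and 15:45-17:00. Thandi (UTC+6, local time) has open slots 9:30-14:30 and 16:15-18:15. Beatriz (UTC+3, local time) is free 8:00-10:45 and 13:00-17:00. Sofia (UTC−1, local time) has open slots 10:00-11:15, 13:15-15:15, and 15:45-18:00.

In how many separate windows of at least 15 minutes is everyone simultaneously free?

Ximena → UTC: 08:45–09:15, 10:15–13:45, 14:15–14:30, 14:45–16:00.
Thandi → UTC: 03:30–08:30, 10:15–12:15.
Beatriz → UTC: 05:00–07:45, 10:00–14:00.
Sofia → UTC: 11:00–12:15, 14:15–16:15, 16:45–19:00.
Ximena ∩ Thandi: 10:15–12:15.
Ximena ∩ Thandi ∩ Beatriz: 10:15–12:15.
Ximena ∩ Thandi ∩ Beatriz ∩ Sofia: 11:00–12:15.
Windows ≥ 15 min: 11:00–12:15.
That's 1 window.

1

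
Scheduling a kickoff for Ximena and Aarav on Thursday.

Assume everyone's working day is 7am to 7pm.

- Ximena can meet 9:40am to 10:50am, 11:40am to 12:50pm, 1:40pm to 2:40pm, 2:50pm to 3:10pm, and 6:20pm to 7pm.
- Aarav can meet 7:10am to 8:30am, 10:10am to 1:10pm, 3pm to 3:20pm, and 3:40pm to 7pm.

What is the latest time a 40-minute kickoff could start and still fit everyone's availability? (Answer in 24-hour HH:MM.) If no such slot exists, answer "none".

Ximena ∩ Aarav: 10:10–10:50, 11:40–12:50, 15:00–15:10, 18:20–19:00.
Windows ≥ 40 min: 10:10–10:50, 11:40–12:50, 18:20–19:00.
Latest start in the last window 18:20–19:00 is 19:00 − 40 min = 18:20.

18:20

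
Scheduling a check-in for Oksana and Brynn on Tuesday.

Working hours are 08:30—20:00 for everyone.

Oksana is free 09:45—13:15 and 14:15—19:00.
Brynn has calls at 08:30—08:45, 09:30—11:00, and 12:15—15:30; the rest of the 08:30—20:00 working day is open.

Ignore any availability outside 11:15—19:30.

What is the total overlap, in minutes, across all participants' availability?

270 minutes

Brynn free within 08:30–20:00: 08:45–09:30, 11:00–12:15, 15:30–20:00.
Oksana ∩ Brynn: 11:00–12:15, 15:30–19:00.
Restricted to 11:15–19:30: 11:15–12:15, 15:30–19:00.
Total common minutes: 60 + 210 = 270.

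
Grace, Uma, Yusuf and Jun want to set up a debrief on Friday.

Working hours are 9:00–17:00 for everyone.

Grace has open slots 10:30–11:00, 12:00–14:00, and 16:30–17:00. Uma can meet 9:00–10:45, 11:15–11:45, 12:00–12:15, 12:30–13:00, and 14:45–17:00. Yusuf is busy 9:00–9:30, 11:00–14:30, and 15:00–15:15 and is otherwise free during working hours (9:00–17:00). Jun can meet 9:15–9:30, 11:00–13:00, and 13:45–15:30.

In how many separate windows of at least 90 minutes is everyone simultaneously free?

Yusuf free within 09:00–17:00: 09:30–11:00, 14:30–15:00, 15:15–17:00.
Grace ∩ Uma: 10:30–10:45, 12:00–12:15, 12:30–13:00, 16:30–17:00.
Grace ∩ Uma ∩ Yusuf: 10:30–10:45, 16:30–17:00.
Grace ∩ Uma ∩ Yusuf ∩ Jun: (none).
Windows ≥ 90 min: (none).
That's 0 windows.

0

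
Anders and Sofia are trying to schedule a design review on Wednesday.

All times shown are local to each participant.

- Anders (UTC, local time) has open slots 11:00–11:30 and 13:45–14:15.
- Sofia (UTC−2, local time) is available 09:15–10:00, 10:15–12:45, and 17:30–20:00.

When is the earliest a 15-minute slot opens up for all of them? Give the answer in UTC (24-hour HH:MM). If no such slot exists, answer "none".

Anders → UTC: 11:00–11:30, 13:45–14:15.
Sofia → UTC: 11:15–12:00, 12:15–14:45, 19:30–22:00.
Anders ∩ Sofia: 11:15–11:30, 13:45–14:15.
Windows ≥ 15 min: 11:15–11:30, 13:45–14:15.
Earliest such window starts at 11:15.

11:15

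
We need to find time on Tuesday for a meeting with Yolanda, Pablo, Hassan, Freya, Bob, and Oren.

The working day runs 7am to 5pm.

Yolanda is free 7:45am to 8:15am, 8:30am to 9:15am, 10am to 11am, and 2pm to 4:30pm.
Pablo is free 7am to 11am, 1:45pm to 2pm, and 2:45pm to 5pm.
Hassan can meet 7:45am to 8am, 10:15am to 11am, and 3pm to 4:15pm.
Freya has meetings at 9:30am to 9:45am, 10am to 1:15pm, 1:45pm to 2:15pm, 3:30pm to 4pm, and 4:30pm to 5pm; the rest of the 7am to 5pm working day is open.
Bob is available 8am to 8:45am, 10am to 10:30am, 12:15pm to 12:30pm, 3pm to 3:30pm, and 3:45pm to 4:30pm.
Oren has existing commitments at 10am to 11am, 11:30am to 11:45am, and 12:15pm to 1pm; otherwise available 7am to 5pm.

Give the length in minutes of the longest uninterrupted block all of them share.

Freya free within 07:00–17:00: 07:00–09:30, 09:45–10:00, 13:15–13:45, 14:15–15:30, 16:00–16:30.
Oren free within 07:00–17:00: 07:00–10:00, 11:00–11:30, 11:45–12:15, 13:00–17:00.
Yolanda ∩ Pablo: 07:45–08:15, 08:30–09:15, 10:00–11:00, 14:45–16:30.
Yolanda ∩ Pablo ∩ Hassan: 07:45–08:00, 10:15–11:00, 15:00–16:15.
Yolanda ∩ Pablo ∩ Hassan ∩ Freya: 07:45–08:00, 15:00–15:30, 16:00–16:15.
Yolanda ∩ Pablo ∩ Hassan ∩ Freya ∩ Bob: 15:00–15:30, 16:00–16:15.
Yolanda ∩ Pablo ∩ Hassan ∩ Freya ∩ Bob ∩ Oren: 15:00–15:30, 16:00–16:15.
Common window lengths: 30, 15 min; longest is 30.

30 minutes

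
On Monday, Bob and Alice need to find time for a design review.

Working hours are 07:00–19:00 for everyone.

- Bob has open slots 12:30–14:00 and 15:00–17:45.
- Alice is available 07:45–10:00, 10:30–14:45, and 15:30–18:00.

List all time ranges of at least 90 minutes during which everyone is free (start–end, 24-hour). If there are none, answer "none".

12:30–14:00, 15:30–17:45

Bob ∩ Alice: 12:30–14:00, 15:30–17:45.
Windows ≥ 90 min: 12:30–14:00, 15:30–17:45.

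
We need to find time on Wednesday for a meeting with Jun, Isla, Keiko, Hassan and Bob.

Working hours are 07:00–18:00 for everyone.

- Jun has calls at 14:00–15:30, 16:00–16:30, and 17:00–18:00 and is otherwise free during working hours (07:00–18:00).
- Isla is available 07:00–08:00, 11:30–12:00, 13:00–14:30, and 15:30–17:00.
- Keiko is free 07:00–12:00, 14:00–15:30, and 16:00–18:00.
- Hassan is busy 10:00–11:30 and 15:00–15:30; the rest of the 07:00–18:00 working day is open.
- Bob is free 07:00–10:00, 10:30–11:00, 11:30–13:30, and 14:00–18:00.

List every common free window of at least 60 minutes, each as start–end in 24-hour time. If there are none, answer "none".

Jun free within 07:00–18:00: 07:00–14:00, 15:30–16:00, 16:30–17:00.
Hassan free within 07:00–18:00: 07:00–10:00, 11:30–15:00, 15:30–18:00.
Jun ∩ Isla: 07:00–08:00, 11:30–12:00, 13:00–14:00, 15:30–16:00, 16:30–17:00.
Jun ∩ Isla ∩ Keiko: 07:00–08:00, 11:30–12:00, 16:30–17:00.
Jun ∩ Isla ∩ Keiko ∩ Hassan: 07:00–08:00, 11:30–12:00, 16:30–17:00.
Jun ∩ Isla ∩ Keiko ∩ Hassan ∩ Bob: 07:00–08:00, 11:30–12:00, 16:30–17:00.
Windows ≥ 60 min: 07:00–08:00.

07:00–08:00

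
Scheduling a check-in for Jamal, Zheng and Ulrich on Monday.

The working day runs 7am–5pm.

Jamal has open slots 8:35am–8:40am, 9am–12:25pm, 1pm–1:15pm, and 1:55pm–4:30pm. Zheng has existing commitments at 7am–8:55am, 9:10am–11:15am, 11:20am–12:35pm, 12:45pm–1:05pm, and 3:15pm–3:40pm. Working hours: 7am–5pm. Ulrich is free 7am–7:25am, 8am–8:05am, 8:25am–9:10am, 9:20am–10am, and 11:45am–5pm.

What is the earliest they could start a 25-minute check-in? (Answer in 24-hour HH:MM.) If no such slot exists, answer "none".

13:55

Zheng free within 07:00–17:00: 08:55–09:10, 11:15–11:20, 12:35–12:45, 13:05–15:15, 15:40–17:00.
Jamal ∩ Zheng: 09:00–09:10, 11:15–11:20, 13:05–13:15, 13:55–15:15, 15:40–16:30.
Jamal ∩ Zheng ∩ Ulrich: 09:00–09:10, 13:05–13:15, 13:55–15:15, 15:40–16:30.
Windows ≥ 25 min: 13:55–15:15, 15:40–16:30.
Earliest such window starts at 13:55.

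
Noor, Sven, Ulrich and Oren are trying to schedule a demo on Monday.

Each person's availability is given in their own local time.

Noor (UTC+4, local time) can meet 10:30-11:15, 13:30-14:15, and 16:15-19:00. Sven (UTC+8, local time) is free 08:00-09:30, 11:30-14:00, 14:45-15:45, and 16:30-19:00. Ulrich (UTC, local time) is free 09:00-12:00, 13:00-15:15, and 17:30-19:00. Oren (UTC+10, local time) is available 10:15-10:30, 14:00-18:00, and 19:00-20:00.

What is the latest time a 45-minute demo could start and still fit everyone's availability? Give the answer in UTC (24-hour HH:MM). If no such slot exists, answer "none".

Noor → UTC: 06:30–07:15, 09:30–10:15, 12:15–15:00.
Sven → UTC: 00:00–01:30, 03:30–06:00, 06:45–07:45, 08:30–11:00.
Ulrich → UTC: 09:00–12:00, 13:00–15:15, 17:30–19:00.
Oren → UTC: 00:15–00:30, 04:00–08:00, 09:00–10:00.
Noor ∩ Sven: 06:45–07:15, 09:30–10:15.
Noor ∩ Sven ∩ Ulrich: 09:30–10:15.
Noor ∩ Sven ∩ Ulrich ∩ Oren: 09:30–10:00.
Windows ≥ 45 min: (none).

none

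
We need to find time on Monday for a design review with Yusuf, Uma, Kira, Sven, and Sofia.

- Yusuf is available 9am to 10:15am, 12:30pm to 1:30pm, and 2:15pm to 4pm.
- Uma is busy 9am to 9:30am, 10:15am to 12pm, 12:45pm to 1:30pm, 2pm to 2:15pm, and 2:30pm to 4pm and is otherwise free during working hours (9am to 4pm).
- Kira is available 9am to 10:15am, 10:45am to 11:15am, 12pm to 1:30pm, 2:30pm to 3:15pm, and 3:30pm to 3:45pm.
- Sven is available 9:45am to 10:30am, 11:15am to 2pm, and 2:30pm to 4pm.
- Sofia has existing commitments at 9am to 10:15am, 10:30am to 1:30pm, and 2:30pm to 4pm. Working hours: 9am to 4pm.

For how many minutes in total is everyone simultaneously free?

Uma free within 09:00–16:00: 09:30–10:15, 12:00–12:45, 13:30–14:00, 14:15–14:30.
Sofia free within 09:00–16:00: 10:15–10:30, 13:30–14:30.
Yusuf ∩ Uma: 09:30–10:15, 12:30–12:45, 14:15–14:30.
Yusuf ∩ Uma ∩ Kira: 09:30–10:15, 12:30–12:45.
Yusuf ∩ Uma ∩ Kira ∩ Sven: 09:45–10:15, 12:30–12:45.
Yusuf ∩ Uma ∩ Kira ∩ Sven ∩ Sofia: (none).
Total common minutes: 0.

0 minutes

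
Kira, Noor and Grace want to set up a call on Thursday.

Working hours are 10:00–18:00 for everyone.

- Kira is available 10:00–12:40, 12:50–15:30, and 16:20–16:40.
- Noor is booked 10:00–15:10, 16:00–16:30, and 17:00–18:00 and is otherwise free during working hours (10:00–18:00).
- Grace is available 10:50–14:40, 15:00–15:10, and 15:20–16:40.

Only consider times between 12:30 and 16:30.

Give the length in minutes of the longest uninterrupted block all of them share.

Noor free within 10:00–18:00: 15:10–16:00, 16:30–17:00.
Kira ∩ Noor: 15:10–15:30, 16:30–16:40.
Kira ∩ Noor ∩ Grace: 15:20–15:30, 16:30–16:40.
Restricted to 12:30–16:30: 15:20–15:30.
Single common window of 10 minutes.

10 minutes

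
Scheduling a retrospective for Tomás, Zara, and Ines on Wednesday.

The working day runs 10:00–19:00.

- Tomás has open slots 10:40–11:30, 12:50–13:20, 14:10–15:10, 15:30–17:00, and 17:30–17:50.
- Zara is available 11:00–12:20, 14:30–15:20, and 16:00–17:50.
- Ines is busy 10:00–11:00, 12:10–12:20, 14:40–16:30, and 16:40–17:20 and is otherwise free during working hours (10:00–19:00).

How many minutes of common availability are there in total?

Ines free within 10:00–19:00: 11:00–12:10, 12:20–14:40, 16:30–16:40, 17:20–19:00.
Tomás ∩ Zara: 11:00–11:30, 14:30–15:10, 16:00–17:00, 17:30–17:50.
Tomás ∩ Zara ∩ Ines: 11:00–11:30, 14:30–14:40, 16:30–16:40, 17:30–17:50.
Total common minutes: 30 + 10 + 10 + 20 = 70.

70 minutes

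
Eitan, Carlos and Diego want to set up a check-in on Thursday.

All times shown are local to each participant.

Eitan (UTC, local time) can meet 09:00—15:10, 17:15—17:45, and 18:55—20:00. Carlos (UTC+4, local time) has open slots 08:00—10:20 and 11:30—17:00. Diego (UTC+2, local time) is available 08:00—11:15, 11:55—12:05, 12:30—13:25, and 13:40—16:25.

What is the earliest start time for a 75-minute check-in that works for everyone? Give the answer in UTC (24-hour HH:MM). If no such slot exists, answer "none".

Eitan → UTC: 09:00–15:10, 17:15–17:45, 18:55–20:00.
Carlos → UTC: 04:00–06:20, 07:30–13:00.
Diego → UTC: 06:00–09:15, 09:55–10:05, 10:30–11:25, 11:40–14:25.
Eitan ∩ Carlos: 09:00–13:00.
Eitan ∩ Carlos ∩ Diego: 09:00–09:15, 09:55–10:05, 10:30–11:25, 11:40–13:00.
Windows ≥ 75 min: 11:40–13:00.
Earliest such window starts at 11:40.

11:40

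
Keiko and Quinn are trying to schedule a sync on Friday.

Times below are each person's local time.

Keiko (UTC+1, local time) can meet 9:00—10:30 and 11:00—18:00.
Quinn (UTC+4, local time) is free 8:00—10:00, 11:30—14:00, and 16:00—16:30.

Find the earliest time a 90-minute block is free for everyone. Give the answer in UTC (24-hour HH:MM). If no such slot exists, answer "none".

08:00

Keiko → UTC: 08:00–09:30, 10:00–17:00.
Quinn → UTC: 04:00–06:00, 07:30–10:00, 12:00–12:30.
Keiko ∩ Quinn: 08:00–09:30, 12:00–12:30.
Windows ≥ 90 min: 08:00–09:30.
Earliest such window starts at 08:00.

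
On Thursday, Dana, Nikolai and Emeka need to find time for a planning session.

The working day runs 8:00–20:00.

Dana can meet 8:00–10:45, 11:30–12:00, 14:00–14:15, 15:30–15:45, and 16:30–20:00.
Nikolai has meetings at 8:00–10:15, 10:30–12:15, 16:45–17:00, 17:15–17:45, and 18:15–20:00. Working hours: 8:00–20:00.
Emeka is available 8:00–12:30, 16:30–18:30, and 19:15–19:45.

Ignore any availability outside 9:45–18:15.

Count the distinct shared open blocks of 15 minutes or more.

4

Nikolai free within 08:00–20:00: 10:15–10:30, 12:15–16:45, 17:00–17:15, 17:45–18:15.
Dana ∩ Nikolai: 10:15–10:30, 14:00–14:15, 15:30–15:45, 16:30–16:45, 17:00–17:15, 17:45–18:15.
Dana ∩ Nikolai ∩ Emeka: 10:15–10:30, 16:30–16:45, 17:00–17:15, 17:45–18:15.
Restricted to 09:45–18:15: 10:15–10:30, 16:30–16:45, 17:00–17:15, 17:45–18:15.
Windows ≥ 15 min: 10:15–10:30, 16:30–16:45, 17:00–17:15, 17:45–18:15.
That's 4 windows.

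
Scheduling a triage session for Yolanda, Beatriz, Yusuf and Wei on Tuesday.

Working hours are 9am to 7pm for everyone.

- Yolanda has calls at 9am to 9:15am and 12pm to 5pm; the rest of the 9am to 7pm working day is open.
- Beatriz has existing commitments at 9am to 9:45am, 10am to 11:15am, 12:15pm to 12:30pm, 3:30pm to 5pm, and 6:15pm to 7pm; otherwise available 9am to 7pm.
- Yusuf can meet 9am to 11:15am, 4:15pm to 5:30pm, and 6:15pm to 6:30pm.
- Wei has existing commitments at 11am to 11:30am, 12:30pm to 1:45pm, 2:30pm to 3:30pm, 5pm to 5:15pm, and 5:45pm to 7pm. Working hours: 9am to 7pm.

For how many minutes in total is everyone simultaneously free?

30 minutes

Yolanda free within 09:00–19:00: 09:15–12:00, 17:00–19:00.
Beatriz free within 09:00–19:00: 09:45–10:00, 11:15–12:15, 12:30–15:30, 17:00–18:15.
Wei free within 09:00–19:00: 09:00–11:00, 11:30–12:30, 13:45–14:30, 15:30–17:00, 17:15–17:45.
Yolanda ∩ Beatriz: 09:45–10:00, 11:15–12:00, 17:00–18:15.
Yolanda ∩ Beatriz ∩ Yusuf: 09:45–10:00, 17:00–17:30.
Yolanda ∩ Beatriz ∩ Yusuf ∩ Wei: 09:45–10:00, 17:15–17:30.
Total common minutes: 15 + 15 = 30.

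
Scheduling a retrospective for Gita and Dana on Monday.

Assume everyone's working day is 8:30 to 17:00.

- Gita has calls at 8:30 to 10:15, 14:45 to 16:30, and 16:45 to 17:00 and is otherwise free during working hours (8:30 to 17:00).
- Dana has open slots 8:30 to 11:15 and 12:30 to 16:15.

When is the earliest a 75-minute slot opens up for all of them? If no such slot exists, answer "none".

12:30

Gita free within 08:30–17:00: 10:15–14:45, 16:30–16:45.
Gita ∩ Dana: 10:15–11:15, 12:30–14:45.
Windows ≥ 75 min: 12:30–14:45.
Earliest such window starts at 12:30.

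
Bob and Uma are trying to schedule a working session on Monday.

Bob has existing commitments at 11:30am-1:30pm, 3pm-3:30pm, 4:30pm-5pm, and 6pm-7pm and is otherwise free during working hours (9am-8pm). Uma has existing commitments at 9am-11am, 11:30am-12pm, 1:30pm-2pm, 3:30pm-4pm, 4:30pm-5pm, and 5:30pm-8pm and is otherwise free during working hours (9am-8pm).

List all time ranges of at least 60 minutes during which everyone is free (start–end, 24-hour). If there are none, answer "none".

14:00–15:00

Bob free within 09:00–20:00: 09:00–11:30, 13:30–15:00, 15:30–16:30, 17:00–18:00, 19:00–20:00.
Uma free within 09:00–20:00: 11:00–11:30, 12:00–13:30, 14:00–15:30, 16:00–16:30, 17:00–17:30.
Bob ∩ Uma: 11:00–11:30, 14:00–15:00, 16:00–16:30, 17:00–17:30.
Windows ≥ 60 min: 14:00–15:00.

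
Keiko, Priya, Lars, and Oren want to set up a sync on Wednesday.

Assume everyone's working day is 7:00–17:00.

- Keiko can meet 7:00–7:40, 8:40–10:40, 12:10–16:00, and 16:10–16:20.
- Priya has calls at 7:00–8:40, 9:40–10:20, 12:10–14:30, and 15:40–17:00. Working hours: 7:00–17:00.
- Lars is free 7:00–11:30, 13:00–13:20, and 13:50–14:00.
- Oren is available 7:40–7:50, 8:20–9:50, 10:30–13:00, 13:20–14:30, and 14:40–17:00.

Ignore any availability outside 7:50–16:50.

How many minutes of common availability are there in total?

Priya free within 07:00–17:00: 08:40–09:40, 10:20–12:10, 14:30–15:40.
Keiko ∩ Priya: 08:40–09:40, 10:20–10:40, 14:30–15:40.
Keiko ∩ Priya ∩ Lars: 08:40–09:40, 10:20–10:40.
Keiko ∩ Priya ∩ Lars ∩ Oren: 08:40–09:40, 10:30–10:40.
Restricted to 07:50–16:50: 08:40–09:40, 10:30–10:40.
Total common minutes: 60 + 10 = 70.

70 minutes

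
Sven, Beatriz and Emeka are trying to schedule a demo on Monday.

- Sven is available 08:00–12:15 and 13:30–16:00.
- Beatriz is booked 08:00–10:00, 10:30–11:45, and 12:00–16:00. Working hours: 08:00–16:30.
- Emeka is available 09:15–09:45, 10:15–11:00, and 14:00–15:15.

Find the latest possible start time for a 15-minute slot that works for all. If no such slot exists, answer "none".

Beatriz free within 08:00–16:30: 10:00–10:30, 11:45–12:00, 16:00–16:30.
Sven ∩ Beatriz: 10:00–10:30, 11:45–12:00.
Sven ∩ Beatriz ∩ Emeka: 10:15–10:30.
Windows ≥ 15 min: 10:15–10:30.
Latest start in the last window 10:15–10:30 is 10:30 − 15 min = 10:15.

10:15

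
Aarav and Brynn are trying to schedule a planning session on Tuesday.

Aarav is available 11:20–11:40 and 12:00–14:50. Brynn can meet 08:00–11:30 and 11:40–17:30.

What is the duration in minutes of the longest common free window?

Aarav ∩ Brynn: 11:20–11:30, 12:00–14:50.
Common window lengths: 10, 170 min; longest is 170.

170 minutes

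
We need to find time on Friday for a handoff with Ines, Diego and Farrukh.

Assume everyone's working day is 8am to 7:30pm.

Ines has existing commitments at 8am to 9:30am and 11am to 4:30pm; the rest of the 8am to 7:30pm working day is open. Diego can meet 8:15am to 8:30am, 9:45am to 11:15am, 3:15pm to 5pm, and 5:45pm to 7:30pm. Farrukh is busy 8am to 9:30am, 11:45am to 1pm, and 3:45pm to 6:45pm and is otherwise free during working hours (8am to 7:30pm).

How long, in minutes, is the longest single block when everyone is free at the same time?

Ines free within 08:00–19:30: 09:30–11:00, 16:30–19:30.
Farrukh free within 08:00–19:30: 09:30–11:45, 13:00–15:45, 18:45–19:30.
Ines ∩ Diego: 09:45–11:00, 16:30–17:00, 17:45–19:30.
Ines ∩ Diego ∩ Farrukh: 09:45–11:00, 18:45–19:30.
Common window lengths: 75, 45 min; longest is 75.

75 minutes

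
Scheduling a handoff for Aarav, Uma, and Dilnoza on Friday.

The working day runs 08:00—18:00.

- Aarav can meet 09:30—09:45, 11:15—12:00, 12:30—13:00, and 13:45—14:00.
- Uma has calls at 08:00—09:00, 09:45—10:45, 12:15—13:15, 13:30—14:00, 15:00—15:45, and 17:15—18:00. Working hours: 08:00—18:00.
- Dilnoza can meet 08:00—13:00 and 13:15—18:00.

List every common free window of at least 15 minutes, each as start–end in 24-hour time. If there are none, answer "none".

Uma free within 08:00–18:00: 09:00–09:45, 10:45–12:15, 13:15–13:30, 14:00–15:00, 15:45–17:15.
Aarav ∩ Uma: 09:30–09:45, 11:15–12:00.
Aarav ∩ Uma ∩ Dilnoza: 09:30–09:45, 11:15–12:00.
Windows ≥ 15 min: 09:30–09:45, 11:15–12:00.

09:30–09:45, 11:15–12:00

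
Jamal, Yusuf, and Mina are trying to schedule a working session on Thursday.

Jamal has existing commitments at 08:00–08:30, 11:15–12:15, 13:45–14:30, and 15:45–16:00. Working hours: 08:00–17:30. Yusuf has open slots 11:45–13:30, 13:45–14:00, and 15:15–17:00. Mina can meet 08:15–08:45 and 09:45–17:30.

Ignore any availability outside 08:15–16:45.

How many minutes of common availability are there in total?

Jamal free within 08:00–17:30: 08:30–11:15, 12:15–13:45, 14:30–15:45, 16:00–17:30.
Jamal ∩ Yusuf: 12:15–13:30, 15:15–15:45, 16:00–17:00.
Jamal ∩ Yusuf ∩ Mina: 12:15–13:30, 15:15–15:45, 16:00–17:00.
Restricted to 08:15–16:45: 12:15–13:30, 15:15–15:45, 16:00–16:45.
Total common minutes: 75 + 30 + 45 = 150.

150 minutes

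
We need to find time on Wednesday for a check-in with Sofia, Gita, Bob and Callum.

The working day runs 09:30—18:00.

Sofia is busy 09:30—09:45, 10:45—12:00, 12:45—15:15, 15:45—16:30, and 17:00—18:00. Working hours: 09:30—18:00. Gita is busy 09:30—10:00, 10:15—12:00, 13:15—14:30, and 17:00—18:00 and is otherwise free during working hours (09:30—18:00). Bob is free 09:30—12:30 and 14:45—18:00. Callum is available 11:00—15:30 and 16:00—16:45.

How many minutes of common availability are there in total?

60 minutes

Sofia free within 09:30–18:00: 09:45–10:45, 12:00–12:45, 15:15–15:45, 16:30–17:00.
Gita free within 09:30–18:00: 10:00–10:15, 12:00–13:15, 14:30–17:00.
Sofia ∩ Gita: 10:00–10:15, 12:00–12:45, 15:15–15:45, 16:30–17:00.
Sofia ∩ Gita ∩ Bob: 10:00–10:15, 12:00–12:30, 15:15–15:45, 16:30–17:00.
Sofia ∩ Gita ∩ Bob ∩ Callum: 12:00–12:30, 15:15–15:30, 16:30–16:45.
Total common minutes: 30 + 15 + 15 = 60.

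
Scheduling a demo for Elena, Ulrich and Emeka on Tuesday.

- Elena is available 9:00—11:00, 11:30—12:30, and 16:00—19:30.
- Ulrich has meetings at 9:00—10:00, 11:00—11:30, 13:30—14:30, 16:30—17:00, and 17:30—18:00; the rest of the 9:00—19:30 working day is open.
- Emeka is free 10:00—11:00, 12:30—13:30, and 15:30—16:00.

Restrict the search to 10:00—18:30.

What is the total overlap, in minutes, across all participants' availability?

60 minutes

Ulrich free within 09:00–19:30: 10:00–11:00, 11:30–13:30, 14:30–16:30, 17:00–17:30, 18:00–19:30.
Elena ∩ Ulrich: 10:00–11:00, 11:30–12:30, 16:00–16:30, 17:00–17:30, 18:00–19:30.
Elena ∩ Ulrich ∩ Emeka: 10:00–11:00.
Restricted to 10:00–18:30: 10:00–11:00.
Total common minutes: 60.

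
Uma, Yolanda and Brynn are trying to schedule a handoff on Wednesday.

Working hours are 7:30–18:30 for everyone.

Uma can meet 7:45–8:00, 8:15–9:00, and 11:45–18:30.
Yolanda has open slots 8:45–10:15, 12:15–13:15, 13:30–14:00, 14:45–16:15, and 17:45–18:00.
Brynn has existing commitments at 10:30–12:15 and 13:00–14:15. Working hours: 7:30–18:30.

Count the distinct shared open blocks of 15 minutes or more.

Brynn free within 07:30–18:30: 07:30–10:30, 12:15–13:00, 14:15–18:30.
Uma ∩ Yolanda: 08:45–09:00, 12:15–13:15, 13:30–14:00, 14:45–16:15, 17:45–18:00.
Uma ∩ Yolanda ∩ Brynn: 08:45–09:00, 12:15–13:00, 14:45–16:15, 17:45–18:00.
Windows ≥ 15 min: 08:45–09:00, 12:15–13:00, 14:45–16:15, 17:45–18:00.
That's 4 windows.

4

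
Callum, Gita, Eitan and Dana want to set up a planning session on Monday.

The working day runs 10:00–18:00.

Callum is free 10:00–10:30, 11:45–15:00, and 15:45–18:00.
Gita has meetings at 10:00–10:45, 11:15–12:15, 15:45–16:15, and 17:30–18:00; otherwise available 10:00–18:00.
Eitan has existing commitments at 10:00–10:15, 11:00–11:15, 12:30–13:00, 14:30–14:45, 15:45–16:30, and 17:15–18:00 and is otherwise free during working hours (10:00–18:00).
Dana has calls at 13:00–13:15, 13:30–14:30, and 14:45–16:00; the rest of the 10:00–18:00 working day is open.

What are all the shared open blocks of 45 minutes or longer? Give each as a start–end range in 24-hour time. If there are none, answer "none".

16:30–17:15

Gita free within 10:00–18:00: 10:45–11:15, 12:15–15:45, 16:15–17:30.
Eitan free within 10:00–18:00: 10:15–11:00, 11:15–12:30, 13:00–14:30, 14:45–15:45, 16:30–17:15.
Dana free within 10:00–18:00: 10:00–13:00, 13:15–13:30, 14:30–14:45, 16:00–18:00.
Callum ∩ Gita: 12:15–15:00, 16:15–17:30.
Callum ∩ Gita ∩ Eitan: 12:15–12:30, 13:00–14:30, 14:45–15:00, 16:30–17:15.
Callum ∩ Gita ∩ Eitan ∩ Dana: 12:15–12:30, 13:15–13:30, 16:30–17:15.
Windows ≥ 45 min: 16:30–17:15.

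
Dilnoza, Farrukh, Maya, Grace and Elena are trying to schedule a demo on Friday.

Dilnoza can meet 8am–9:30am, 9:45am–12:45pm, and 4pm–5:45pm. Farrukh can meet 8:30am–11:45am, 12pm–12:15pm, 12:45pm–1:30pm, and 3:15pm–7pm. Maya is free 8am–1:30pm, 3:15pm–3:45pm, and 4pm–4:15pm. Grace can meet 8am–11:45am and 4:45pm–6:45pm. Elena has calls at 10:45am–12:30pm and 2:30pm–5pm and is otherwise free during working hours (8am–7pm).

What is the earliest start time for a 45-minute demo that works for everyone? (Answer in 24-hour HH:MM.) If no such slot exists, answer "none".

08:30

Elena free within 08:00–19:00: 08:00–10:45, 12:30–14:30, 17:00–19:00.
Dilnoza ∩ Farrukh: 08:30–09:30, 09:45–11:45, 12:00–12:15, 16:00–17:45.
Dilnoza ∩ Farrukh ∩ Maya: 08:30–09:30, 09:45–11:45, 12:00–12:15, 16:00–16:15.
Dilnoza ∩ Farrukh ∩ Maya ∩ Grace: 08:30–09:30, 09:45–11:45.
Dilnoza ∩ Farrukh ∩ Maya ∩ Grace ∩ Elena: 08:30–09:30, 09:45–10:45.
Windows ≥ 45 min: 08:30–09:30, 09:45–10:45.
Earliest such window starts at 08:30.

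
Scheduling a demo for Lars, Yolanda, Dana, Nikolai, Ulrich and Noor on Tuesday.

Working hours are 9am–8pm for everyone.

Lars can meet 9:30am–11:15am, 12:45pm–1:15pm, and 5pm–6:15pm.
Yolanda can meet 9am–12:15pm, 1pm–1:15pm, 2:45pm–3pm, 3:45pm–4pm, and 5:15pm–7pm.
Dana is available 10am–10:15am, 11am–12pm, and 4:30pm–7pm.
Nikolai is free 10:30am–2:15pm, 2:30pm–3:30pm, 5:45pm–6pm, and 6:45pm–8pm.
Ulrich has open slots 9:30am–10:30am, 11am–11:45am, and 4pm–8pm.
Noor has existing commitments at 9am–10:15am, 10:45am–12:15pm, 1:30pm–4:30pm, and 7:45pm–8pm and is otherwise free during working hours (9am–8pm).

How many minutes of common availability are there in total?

15 minutes

Noor free within 09:00–20:00: 10:15–10:45, 12:15–13:30, 16:30–19:45.
Lars ∩ Yolanda: 09:30–11:15, 13:00–13:15, 17:15–18:15.
Lars ∩ Yolanda ∩ Dana: 10:00–10:15, 11:00–11:15, 17:15–18:15.
Lars ∩ Yolanda ∩ Dana ∩ Nikolai: 11:00–11:15, 17:45–18:00.
Lars ∩ Yolanda ∩ Dana ∩ Nikolai ∩ Ulrich: 11:00–11:15, 17:45–18:00.
Lars ∩ Yolanda ∩ Dana ∩ Nikolai ∩ Ulrich ∩ Noor: 17:45–18:00.
Total common minutes: 15.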